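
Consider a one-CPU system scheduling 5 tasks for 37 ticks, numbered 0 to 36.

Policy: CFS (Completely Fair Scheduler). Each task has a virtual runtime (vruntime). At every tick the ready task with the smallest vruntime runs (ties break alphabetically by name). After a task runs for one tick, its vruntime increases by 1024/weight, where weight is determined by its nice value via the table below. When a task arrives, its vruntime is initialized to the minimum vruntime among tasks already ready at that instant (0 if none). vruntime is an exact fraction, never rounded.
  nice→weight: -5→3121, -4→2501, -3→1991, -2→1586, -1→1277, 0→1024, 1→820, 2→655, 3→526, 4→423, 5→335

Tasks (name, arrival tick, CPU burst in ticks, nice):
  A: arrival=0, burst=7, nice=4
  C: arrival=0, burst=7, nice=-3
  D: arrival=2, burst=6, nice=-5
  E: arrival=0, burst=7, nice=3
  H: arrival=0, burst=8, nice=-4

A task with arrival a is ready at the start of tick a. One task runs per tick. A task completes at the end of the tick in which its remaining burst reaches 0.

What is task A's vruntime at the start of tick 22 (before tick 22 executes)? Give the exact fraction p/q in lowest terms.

t=0: vr[A=0 C=0 E=0 H=0] → run A
t=1: vr[A=1024/423 C=0 E=0 H=0] → run C
t=2: vr[A=1024/423 C=1024/1991 D=0 E=0 H=0] → run D
t=3: vr[A=1024/423 C=1024/1991 D=1024/3121 E=0 H=0] → run E
t=4: vr[A=1024/423 C=1024/1991 D=1024/3121 E=512/263 H=0] → run H
t=5: vr[A=1024/423 C=1024/1991 D=1024/3121 E=512/263 H=1024/2501] → run D
t=6: vr[A=1024/423 C=1024/1991 D=2048/3121 E=512/263 H=1024/2501] → run H
t=7: vr[A=1024/423 C=1024/1991 D=2048/3121 E=512/263 H=2048/2501] → run C
t=8: vr[A=1024/423 C=2048/1991 D=2048/3121 E=512/263 H=2048/2501] → run D
t=9: vr[A=1024/423 C=2048/1991 D=3072/3121 E=512/263 H=2048/2501] → run H
t=10: vr[A=1024/423 C=2048/1991 D=3072/3121 E=512/263 H=3072/2501] → run D
t=11: vr[A=1024/423 C=2048/1991 D=4096/3121 E=512/263 H=3072/2501] → run C
t=12: vr[A=1024/423 C=3072/1991 D=4096/3121 E=512/263 H=3072/2501] → run H
t=13: vr[A=1024/423 C=3072/1991 D=4096/3121 E=512/263 H=4096/2501] → run D
t=14: vr[A=1024/423 C=3072/1991 D=5120/3121 E=512/263 H=4096/2501] → run C
t=15: vr[A=1024/423 C=4096/1991 D=5120/3121 E=512/263 H=4096/2501] → run H
t=16: vr[A=1024/423 C=4096/1991 D=5120/3121 E=512/263 H=5120/2501] → run D
t=17: vr[A=1024/423 C=4096/1991 E=512/263 H=5120/2501] → run E
t=18: vr[A=1024/423 C=4096/1991 E=1024/263 H=5120/2501] → run H
t=19: vr[A=1024/423 C=4096/1991 E=1024/263 H=6144/2501] → run C
t=20: vr[A=1024/423 C=5120/1991 E=1024/263 H=6144/2501] → run A
t=21: vr[A=2048/423 C=5120/1991 E=1024/263 H=6144/2501] → run H
t=22: vr[A=2048/423 C=5120/1991 E=1024/263 H=7168/2501] → run C
t=23: vr[A=2048/423 C=6144/1991 E=1024/263 H=7168/2501] → run H
t=24: vr[A=2048/423 C=6144/1991 E=1024/263] → run C
t=25: vr[A=2048/423 E=1024/263] → run E
t=26: vr[A=2048/423 E=1536/263] → run A
t=27: vr[A=1024/141 E=1536/263] → run E
t=28: vr[A=1024/141 E=2048/263] → run A
t=29: vr[A=4096/423 E=2048/263] → run E
t=30: vr[A=4096/423 E=2560/263] → run A
t=31: vr[A=5120/423 E=2560/263] → run E
t=32: vr[A=5120/423 E=3072/263] → run E
t=33: vr[A=5120/423] → run A
t=34: vr[A=2048/141] → run A
t=35: (idle)
t=36: (idle)

vruntime(A, start of tick 22) = 2048/423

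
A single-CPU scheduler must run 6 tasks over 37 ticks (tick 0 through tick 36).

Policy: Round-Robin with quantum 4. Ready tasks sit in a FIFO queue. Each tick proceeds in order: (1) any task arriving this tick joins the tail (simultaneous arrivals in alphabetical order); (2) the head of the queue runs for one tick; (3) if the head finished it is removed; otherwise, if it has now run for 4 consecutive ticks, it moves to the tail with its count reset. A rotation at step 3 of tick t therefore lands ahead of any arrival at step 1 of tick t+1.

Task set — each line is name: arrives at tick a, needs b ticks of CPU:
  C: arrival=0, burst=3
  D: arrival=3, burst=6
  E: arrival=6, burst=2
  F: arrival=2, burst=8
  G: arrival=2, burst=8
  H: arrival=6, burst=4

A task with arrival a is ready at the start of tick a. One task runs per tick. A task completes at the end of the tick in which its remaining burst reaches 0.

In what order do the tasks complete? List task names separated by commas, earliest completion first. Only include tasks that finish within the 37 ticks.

t=0: queue=[C] q_used=0 → run C
t=1: queue=[C] q_used=1 → run C
t=2: queue=[C,F,G] q_used=2 → run C
t=3: queue=[F,G,D] q_used=0 → run F
t=4: queue=[F,G,D] q_used=1 → run F
t=5: queue=[F,G,D] q_used=2 → run F
t=6: queue=[F,G,D,E,H] q_used=3 → run F
t=7: queue=[G,D,E,H,F] q_used=0 → run G
t=8: queue=[G,D,E,H,F] q_used=1 → run G
t=9: queue=[G,D,E,H,F] q_used=2 → run G
t=10: queue=[G,D,E,H,F] q_used=3 → run G
t=11: queue=[D,E,H,F,G] q_used=0 → run D
t=12: queue=[D,E,H,F,G] q_used=1 → run D
t=13: queue=[D,E,H,F,G] q_used=2 → run D
t=14: queue=[D,E,H,F,G] q_used=3 → run D
t=15: queue=[E,H,F,G,D] q_used=0 → run E
t=16: queue=[E,H,F,G,D] q_used=1 → run E
t=17: queue=[H,F,G,D] q_used=0 → run H
t=18: queue=[H,F,G,D] q_used=1 → run H
t=19: queue=[H,F,G,D] q_used=2 → run H
t=20: queue=[H,F,G,D] q_used=3 → run H
t=21: queue=[F,G,D] q_used=0 → run F
t=22: queue=[F,G,D] q_used=1 → run F
t=23: queue=[F,G,D] q_used=2 → run F
t=24: queue=[F,G,D] q_used=3 → run F
t=25: queue=[G,D] q_used=0 → run G
t=26: queue=[G,D] q_used=1 → run G
t=27: queue=[G,D] q_used=2 → run G
t=28: queue=[G,D] q_used=3 → run G
t=29: queue=[D] q_used=0 → run D
t=30: queue=[D] q_used=1 → run D
t=31: (idle)
t=32: (idle)
t=33: (idle)
t=34: (idle)
t=35: (idle)
t=36: (idle)

completion order = C, E, H, F, G, D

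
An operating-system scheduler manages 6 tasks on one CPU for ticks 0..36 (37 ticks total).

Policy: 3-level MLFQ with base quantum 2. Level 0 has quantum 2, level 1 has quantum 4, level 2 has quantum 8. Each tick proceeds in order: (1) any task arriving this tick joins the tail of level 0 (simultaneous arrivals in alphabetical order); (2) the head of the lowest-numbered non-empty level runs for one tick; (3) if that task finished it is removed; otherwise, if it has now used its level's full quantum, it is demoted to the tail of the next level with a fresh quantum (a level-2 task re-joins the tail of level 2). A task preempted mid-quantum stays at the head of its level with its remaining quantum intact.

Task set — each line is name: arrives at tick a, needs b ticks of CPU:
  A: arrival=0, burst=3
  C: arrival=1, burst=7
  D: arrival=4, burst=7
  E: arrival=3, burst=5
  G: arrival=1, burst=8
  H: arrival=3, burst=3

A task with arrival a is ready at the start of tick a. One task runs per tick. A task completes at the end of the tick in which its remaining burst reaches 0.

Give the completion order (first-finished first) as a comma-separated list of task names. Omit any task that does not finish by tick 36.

completion order = A, E, H, C, G, D

t=0: L0/L1/L2 = A/-/- → run A
t=1: L0/L1/L2 = ACG/-/- → run A
t=2: L0/L1/L2 = CG/A/- → run C
t=3: L0/L1/L2 = CGEH/A/- → run C
t=4: L0/L1/L2 = GEHD/AC/- → run G
t=5: L0/L1/L2 = GEHD/AC/- → run G
t=6: L0/L1/L2 = EHD/ACG/- → run E
t=7: L0/L1/L2 = EHD/ACG/- → run E
t=8: L0/L1/L2 = HD/ACGE/- → run H
t=9: L0/L1/L2 = HD/ACGE/- → run H
t=10: L0/L1/L2 = D/ACGEH/- → run D
t=11: L0/L1/L2 = D/ACGEH/- → run D
t=12: L0/L1/L2 = -/ACGEHD/- → run A
t=13: L0/L1/L2 = -/CGEHD/- → run C
t=14: L0/L1/L2 = -/CGEHD/- → run C
t=15: L0/L1/L2 = -/CGEHD/- → run C
t=16: L0/L1/L2 = -/CGEHD/- → run C
t=17: L0/L1/L2 = -/GEHD/C → run G
t=18: L0/L1/L2 = -/GEHD/C → run G
t=19: L0/L1/L2 = -/GEHD/C → run G
t=20: L0/L1/L2 = -/GEHD/C → run G
t=21: L0/L1/L2 = -/EHD/CG → run E
t=22: L0/L1/L2 = -/EHD/CG → run E
t=23: L0/L1/L2 = -/EHD/CG → run E
t=24: L0/L1/L2 = -/HD/CG → run H
t=25: L0/L1/L2 = -/D/CG → run D
t=26: L0/L1/L2 = -/D/CG → run D
t=27: L0/L1/L2 = -/D/CG → run D
t=28: L0/L1/L2 = -/D/CG → run D
t=29: L0/L1/L2 = -/-/CGD → run C
t=30: L0/L1/L2 = -/-/GD → run G
t=31: L0/L1/L2 = -/-/GD → run G
t=32: L0/L1/L2 = -/-/D → run D
t=33: (idle)
t=34: (idle)
t=35: (idle)
t=36: (idle)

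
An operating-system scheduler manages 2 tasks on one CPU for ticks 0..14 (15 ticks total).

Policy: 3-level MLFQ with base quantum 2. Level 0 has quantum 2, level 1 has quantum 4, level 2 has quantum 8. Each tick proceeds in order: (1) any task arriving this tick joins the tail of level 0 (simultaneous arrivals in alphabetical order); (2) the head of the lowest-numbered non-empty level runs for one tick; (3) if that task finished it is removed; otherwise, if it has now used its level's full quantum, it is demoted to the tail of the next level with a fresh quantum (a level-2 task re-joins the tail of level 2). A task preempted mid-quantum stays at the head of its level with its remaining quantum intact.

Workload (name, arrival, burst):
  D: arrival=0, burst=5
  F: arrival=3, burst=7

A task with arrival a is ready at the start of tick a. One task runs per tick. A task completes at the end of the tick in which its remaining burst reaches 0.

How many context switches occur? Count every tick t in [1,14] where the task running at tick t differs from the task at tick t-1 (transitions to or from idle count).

t=0: L0/L1/L2 = D/-/- → run D
t=1: L0/L1/L2 = D/-/- → run D
t=2: L0/L1/L2 = -/D/- → run D
t=3: L0/L1/L2 = F/D/- → run F
t=4: L0/L1/L2 = F/D/- → run F
t=5: L0/L1/L2 = -/DF/- → run D
t=6: L0/L1/L2 = -/DF/- → run D
t=7: L0/L1/L2 = -/F/- → run F
t=8: L0/L1/L2 = -/F/- → run F
t=9: L0/L1/L2 = -/F/- → run F
t=10: L0/L1/L2 = -/F/- → run F
t=11: L0/L1/L2 = -/-/F → run F
t=12: (idle)
t=13: (idle)
t=14: (idle)

context switches = 4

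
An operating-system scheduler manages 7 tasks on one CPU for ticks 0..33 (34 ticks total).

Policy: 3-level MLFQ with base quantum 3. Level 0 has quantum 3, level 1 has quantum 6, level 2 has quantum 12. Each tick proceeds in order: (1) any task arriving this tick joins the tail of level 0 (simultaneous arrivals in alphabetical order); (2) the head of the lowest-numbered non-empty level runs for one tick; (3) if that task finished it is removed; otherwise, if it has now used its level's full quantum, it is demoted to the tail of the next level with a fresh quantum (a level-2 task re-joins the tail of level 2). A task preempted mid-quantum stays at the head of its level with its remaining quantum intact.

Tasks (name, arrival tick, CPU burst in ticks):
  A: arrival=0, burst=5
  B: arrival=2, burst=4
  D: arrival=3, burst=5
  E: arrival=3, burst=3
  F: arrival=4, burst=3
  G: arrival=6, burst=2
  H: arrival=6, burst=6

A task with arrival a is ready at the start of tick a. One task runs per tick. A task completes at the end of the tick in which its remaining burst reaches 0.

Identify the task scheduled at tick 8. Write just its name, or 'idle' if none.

t=0: L0/L1/L2 = A/-/- → run A
t=1: L0/L1/L2 = A/-/- → run A
t=2: L0/L1/L2 = AB/-/- → run A
t=3: L0/L1/L2 = BDE/A/- → run B
t=4: L0/L1/L2 = BDEF/A/- → run B
t=5: L0/L1/L2 = BDEF/A/- → run B
t=6: L0/L1/L2 = DEFGH/AB/- → run D
t=7: L0/L1/L2 = DEFGH/AB/- → run D
t=8: L0/L1/L2 = DEFGH/AB/- → run D
t=9: L0/L1/L2 = EFGH/ABD/- → run E
t=10: L0/L1/L2 = EFGH/ABD/- → run E
t=11: L0/L1/L2 = EFGH/ABD/- → run E
t=12: L0/L1/L2 = FGH/ABD/- → run F
t=13: L0/L1/L2 = FGH/ABD/- → run F
t=14: L0/L1/L2 = FGH/ABD/- → run F
t=15: L0/L1/L2 = GH/ABD/- → run G
t=16: L0/L1/L2 = GH/ABD/- → run G
t=17: L0/L1/L2 = H/ABD/- → run H
t=18: L0/L1/L2 = H/ABD/- → run H
t=19: L0/L1/L2 = H/ABD/- → run H
t=20: L0/L1/L2 = -/ABDH/- → run A
t=21: L0/L1/L2 = -/ABDH/- → run A
t=22: L0/L1/L2 = -/BDH/- → run B
t=23: L0/L1/L2 = -/DH/- → run D
t=24: L0/L1/L2 = -/DH/- → run D
t=25: L0/L1/L2 = -/H/- → run H
t=26: L0/L1/L2 = -/H/- → run H
t=27: L0/L1/L2 = -/H/- → run H
t=28: (idle)
t=29: (idle)
t=30: (idle)
t=31: (idle)
t=32: (idle)
t=33: (idle)

running at tick 8 = D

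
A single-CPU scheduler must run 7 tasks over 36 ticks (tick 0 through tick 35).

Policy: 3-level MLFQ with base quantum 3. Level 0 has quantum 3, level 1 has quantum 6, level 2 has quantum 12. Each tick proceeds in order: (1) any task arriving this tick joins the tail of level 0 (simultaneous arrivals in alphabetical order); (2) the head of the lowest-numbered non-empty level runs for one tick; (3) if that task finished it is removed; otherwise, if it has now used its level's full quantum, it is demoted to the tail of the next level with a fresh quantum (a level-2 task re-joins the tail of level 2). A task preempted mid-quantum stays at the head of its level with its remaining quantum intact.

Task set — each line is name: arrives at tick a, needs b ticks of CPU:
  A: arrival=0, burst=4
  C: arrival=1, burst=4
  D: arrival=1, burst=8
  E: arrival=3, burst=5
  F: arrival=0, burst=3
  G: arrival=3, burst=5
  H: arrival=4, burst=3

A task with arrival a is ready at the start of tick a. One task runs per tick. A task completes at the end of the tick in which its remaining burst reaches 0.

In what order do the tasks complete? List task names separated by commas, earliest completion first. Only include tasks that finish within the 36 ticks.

t=0: L0/L1/L2 = AF/-/- → run A
t=1: L0/L1/L2 = AFCD/-/- → run A
t=2: L0/L1/L2 = AFCD/-/- → run A
t=3: L0/L1/L2 = FCDEG/A/- → run F
t=4: L0/L1/L2 = FCDEGH/A/- → run F
t=5: L0/L1/L2 = FCDEGH/A/- → run F
t=6: L0/L1/L2 = CDEGH/A/- → run C
t=7: L0/L1/L2 = CDEGH/A/- → run C
t=8: L0/L1/L2 = CDEGH/A/- → run C
t=9: L0/L1/L2 = DEGH/AC/- → run D
t=10: L0/L1/L2 = DEGH/AC/- → run D
t=11: L0/L1/L2 = DEGH/AC/- → run D
t=12: L0/L1/L2 = EGH/ACD/- → run E
t=13: L0/L1/L2 = EGH/ACD/- → run E
t=14: L0/L1/L2 = EGH/ACD/- → run E
t=15: L0/L1/L2 = GH/ACDE/- → run G
t=16: L0/L1/L2 = GH/ACDE/- → run G
t=17: L0/L1/L2 = GH/ACDE/- → run G
t=18: L0/L1/L2 = H/ACDEG/- → run H
t=19: L0/L1/L2 = H/ACDEG/- → run H
t=20: L0/L1/L2 = H/ACDEG/- → run H
t=21: L0/L1/L2 = -/ACDEG/- → run A
t=22: L0/L1/L2 = -/CDEG/- → run C
t=23: L0/L1/L2 = -/DEG/- → run D
t=24: L0/L1/L2 = -/DEG/- → run D
t=25: L0/L1/L2 = -/DEG/- → run D
t=26: L0/L1/L2 = -/DEG/- → run D
t=27: L0/L1/L2 = -/DEG/- → run D
t=28: L0/L1/L2 = -/EG/- → run E
t=29: L0/L1/L2 = -/EG/- → run E
t=30: L0/L1/L2 = -/G/- → run G
t=31: L0/L1/L2 = -/G/- → run G
t=32: (idle)
t=33: (idle)
t=34: (idle)
t=35: (idle)

completion order = F, H, A, C, D, E, G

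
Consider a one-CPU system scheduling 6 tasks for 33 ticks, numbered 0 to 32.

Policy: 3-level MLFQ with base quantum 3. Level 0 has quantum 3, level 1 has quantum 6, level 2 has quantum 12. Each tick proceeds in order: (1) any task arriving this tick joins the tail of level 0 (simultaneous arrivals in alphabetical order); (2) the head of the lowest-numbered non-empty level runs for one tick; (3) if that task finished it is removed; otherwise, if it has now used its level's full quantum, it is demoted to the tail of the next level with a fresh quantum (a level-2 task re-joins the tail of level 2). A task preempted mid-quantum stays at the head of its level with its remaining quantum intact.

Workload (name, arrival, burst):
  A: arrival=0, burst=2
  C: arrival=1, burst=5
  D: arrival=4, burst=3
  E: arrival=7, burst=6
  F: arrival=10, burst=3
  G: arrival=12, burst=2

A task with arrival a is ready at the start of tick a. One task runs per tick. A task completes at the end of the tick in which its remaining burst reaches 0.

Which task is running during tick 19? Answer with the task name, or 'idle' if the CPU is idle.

t=0: L0/L1/L2 = A/-/- → run A
t=1: L0/L1/L2 = AC/-/- → run A
t=2: L0/L1/L2 = C/-/- → run C
t=3: L0/L1/L2 = C/-/- → run C
t=4: L0/L1/L2 = CD/-/- → run C
t=5: L0/L1/L2 = D/C/- → run D
t=6: L0/L1/L2 = D/C/- → run D
t=7: L0/L1/L2 = DE/C/- → run D
t=8: L0/L1/L2 = E/C/- → run E
t=9: L0/L1/L2 = E/C/- → run E
t=10: L0/L1/L2 = EF/C/- → run E
t=11: L0/L1/L2 = F/CE/- → run F
t=12: L0/L1/L2 = FG/CE/- → run F
t=13: L0/L1/L2 = FG/CE/- → run F
t=14: L0/L1/L2 = G/CE/- → run G
t=15: L0/L1/L2 = G/CE/- → run G
t=16: L0/L1/L2 = -/CE/- → run C
t=17: L0/L1/L2 = -/CE/- → run C
t=18: L0/L1/L2 = -/E/- → run E
t=19: L0/L1/L2 = -/E/- → run E
t=20: L0/L1/L2 = -/E/- → run E
t=21: (idle)
t=22: (idle)
t=23: (idle)
t=24: (idle)
t=25: (idle)
t=26: (idle)
t=27: (idle)
t=28: (idle)
t=29: (idle)
t=30: (idle)
t=31: (idle)
t=32: (idle)

running at tick 19 = E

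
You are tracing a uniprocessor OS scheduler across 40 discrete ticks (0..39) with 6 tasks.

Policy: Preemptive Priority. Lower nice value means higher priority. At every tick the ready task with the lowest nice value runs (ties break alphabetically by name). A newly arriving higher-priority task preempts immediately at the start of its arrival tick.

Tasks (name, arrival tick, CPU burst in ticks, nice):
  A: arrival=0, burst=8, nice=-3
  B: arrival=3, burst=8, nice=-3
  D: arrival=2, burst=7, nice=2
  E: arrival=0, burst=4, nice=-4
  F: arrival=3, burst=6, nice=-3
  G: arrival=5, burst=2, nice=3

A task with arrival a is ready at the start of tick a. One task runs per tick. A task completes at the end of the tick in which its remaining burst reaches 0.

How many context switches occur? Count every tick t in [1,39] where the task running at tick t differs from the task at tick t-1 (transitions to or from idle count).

context switches = 6

t=0: ready={A,E} → run E
t=1: ready={A,E} → run E
t=2: ready={A,D,E} → run E
t=3: ready={A,B,D,E,F} → run E
t=4: ready={A,B,D,F} → run A
t=5: ready={A,B,D,F,G} → run A
t=6: ready={A,B,D,F,G} → run A
t=7: ready={A,B,D,F,G} → run A
t=8: ready={A,B,D,F,G} → run A
t=9: ready={A,B,D,F,G} → run A
t=10: ready={A,B,D,F,G} → run A
t=11: ready={A,B,D,F,G} → run A
t=12: ready={B,D,F,G} → run B
t=13: ready={B,D,F,G} → run B
t=14: ready={B,D,F,G} → run B
t=15: ready={B,D,F,G} → run B
t=16: ready={B,D,F,G} → run B
t=17: ready={B,D,F,G} → run B
t=18: ready={B,D,F,G} → run B
t=19: ready={B,D,F,G} → run B
t=20: ready={D,F,G} → run F
t=21: ready={D,F,G} → run F
t=22: ready={D,F,G} → run F
t=23: ready={D,F,G} → run F
t=24: ready={D,F,G} → run F
t=25: ready={D,F,G} → run F
t=26: ready={D,G} → run D
t=27: ready={D,G} → run D
t=28: ready={D,G} → run D
t=29: ready={D,G} → run D
t=30: ready={D,G} → run D
t=31: ready={D,G} → run D
t=32: ready={D,G} → run D
t=33: ready={G} → run G
t=34: ready={G} → run G
t=35: (idle)
t=36: (idle)
t=37: (idle)
t=38: (idle)
t=39: (idle)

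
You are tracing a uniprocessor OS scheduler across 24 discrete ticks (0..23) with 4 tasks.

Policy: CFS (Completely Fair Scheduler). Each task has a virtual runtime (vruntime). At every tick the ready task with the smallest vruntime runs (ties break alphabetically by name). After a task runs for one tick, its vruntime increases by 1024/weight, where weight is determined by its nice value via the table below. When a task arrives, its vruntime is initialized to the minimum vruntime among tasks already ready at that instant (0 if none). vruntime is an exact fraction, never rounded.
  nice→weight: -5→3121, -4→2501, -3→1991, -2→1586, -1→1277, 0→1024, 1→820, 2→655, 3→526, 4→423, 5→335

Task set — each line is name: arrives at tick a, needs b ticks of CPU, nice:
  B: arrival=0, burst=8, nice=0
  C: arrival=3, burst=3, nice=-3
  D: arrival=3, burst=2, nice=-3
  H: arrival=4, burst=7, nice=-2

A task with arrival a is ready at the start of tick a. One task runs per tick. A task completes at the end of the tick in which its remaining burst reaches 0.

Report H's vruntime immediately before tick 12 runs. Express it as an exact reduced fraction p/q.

t=0: vr[B=0] → run B
t=1: vr[B=1] → run B
t=2: vr[B=2] → run B
t=3: vr[B=3 C=3 D=3] → run B
t=4: vr[B=4 C=3 D=3 H=3] → run C
t=5: vr[B=4 C=6997/1991 D=3 H=3] → run D
t=6: vr[B=4 C=6997/1991 D=6997/1991 H=3] → run H
t=7: vr[B=4 C=6997/1991 D=6997/1991 H=2891/793] → run C
t=8: vr[B=4 C=8021/1991 D=6997/1991 H=2891/793] → run D
t=9: vr[B=4 C=8021/1991 H=2891/793] → run H
t=10: vr[B=4 C=8021/1991 H=3403/793] → run B
t=11: vr[B=5 C=8021/1991 H=3403/793] → run C
t=12: vr[B=5 H=3403/793] → run H
t=13: vr[B=5 H=3915/793] → run H
t=14: vr[B=5 H=4427/793] → run B
t=15: vr[B=6 H=4427/793] → run H
t=16: vr[B=6 H=4939/793] → run B
t=17: vr[B=7 H=4939/793] → run H
t=18: vr[B=7 H=5451/793] → run H
t=19: vr[B=7] → run B
t=20: (idle)
t=21: (idle)
t=22: (idle)
t=23: (idle)

vruntime(H, start of tick 12) = 3403/793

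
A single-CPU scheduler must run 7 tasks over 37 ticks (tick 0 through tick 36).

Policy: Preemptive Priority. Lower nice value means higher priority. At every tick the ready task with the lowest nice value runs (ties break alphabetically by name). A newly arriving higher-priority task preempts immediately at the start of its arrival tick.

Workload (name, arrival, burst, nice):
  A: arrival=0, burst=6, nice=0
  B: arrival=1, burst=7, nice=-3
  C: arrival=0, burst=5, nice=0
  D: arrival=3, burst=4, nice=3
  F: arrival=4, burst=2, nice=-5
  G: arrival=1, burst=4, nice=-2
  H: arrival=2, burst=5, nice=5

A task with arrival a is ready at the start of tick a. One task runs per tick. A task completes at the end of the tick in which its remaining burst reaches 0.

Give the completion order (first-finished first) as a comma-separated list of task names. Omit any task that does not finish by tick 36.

t=0: ready={A,C} → run A
t=1: ready={A,B,C,G} → run B
t=2: ready={A,B,C,G,H} → run B
t=3: ready={A,B,C,D,G,H} → run B
t=4: ready={A,B,C,D,F,G,H} → run F
t=5: ready={A,B,C,D,F,G,H} → run F
t=6: ready={A,B,C,D,G,H} → run B
t=7: ready={A,B,C,D,G,H} → run B
t=8: ready={A,B,C,D,G,H} → run B
t=9: ready={A,B,C,D,G,H} → run B
t=10: ready={A,C,D,G,H} → run G
t=11: ready={A,C,D,G,H} → run G
t=12: ready={A,C,D,G,H} → run G
t=13: ready={A,C,D,G,H} → run G
t=14: ready={A,C,D,H} → run A
t=15: ready={A,C,D,H} → run A
t=16: ready={A,C,D,H} → run A
t=17: ready={A,C,D,H} → run A
t=18: ready={A,C,D,H} → run A
t=19: ready={C,D,H} → run C
t=20: ready={C,D,H} → run C
t=21: ready={C,D,H} → run C
t=22: ready={C,D,H} → run C
t=23: ready={C,D,H} → run C
t=24: ready={D,H} → run D
t=25: ready={D,H} → run D
t=26: ready={D,H} → run D
t=27: ready={D,H} → run D
t=28: ready={H} → run H
t=29: ready={H} → run H
t=30: ready={H} → run H
t=31: ready={H} → run H
t=32: ready={H} → run H
t=33: (idle)
t=34: (idle)
t=35: (idle)
t=36: (idle)

completion order = F, B, G, A, C, D, H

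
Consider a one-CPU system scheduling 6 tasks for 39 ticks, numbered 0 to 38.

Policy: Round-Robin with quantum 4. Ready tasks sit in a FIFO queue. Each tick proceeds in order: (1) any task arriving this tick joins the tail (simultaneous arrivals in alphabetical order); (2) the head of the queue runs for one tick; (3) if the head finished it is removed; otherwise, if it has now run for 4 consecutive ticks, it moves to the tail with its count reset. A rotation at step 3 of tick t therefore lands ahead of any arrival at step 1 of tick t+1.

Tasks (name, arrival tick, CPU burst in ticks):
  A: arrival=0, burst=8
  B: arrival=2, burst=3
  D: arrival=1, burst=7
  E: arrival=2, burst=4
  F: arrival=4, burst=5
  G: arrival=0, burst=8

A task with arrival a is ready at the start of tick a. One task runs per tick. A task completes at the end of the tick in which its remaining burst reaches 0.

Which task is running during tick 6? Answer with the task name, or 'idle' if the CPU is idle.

t=0: queue=[A,G] q_used=0 → run A
t=1: queue=[A,G,D] q_used=1 → run A
t=2: queue=[A,G,D,B,E] q_used=2 → run A
t=3: queue=[A,G,D,B,E] q_used=3 → run A
t=4: queue=[G,D,B,E,A,F] q_used=0 → run G
t=5: queue=[G,D,B,E,A,F] q_used=1 → run G
t=6: queue=[G,D,B,E,A,F] q_used=2 → run G
t=7: queue=[G,D,B,E,A,F] q_used=3 → run G
t=8: queue=[D,B,E,A,F,G] q_used=0 → run D
t=9: queue=[D,B,E,A,F,G] q_used=1 → run D
t=10: queue=[D,B,E,A,F,G] q_used=2 → run D
t=11: queue=[D,B,E,A,F,G] q_used=3 → run D
t=12: queue=[B,E,A,F,G,D] q_used=0 → run B
t=13: queue=[B,E,A,F,G,D] q_used=1 → run B
t=14: queue=[B,E,A,F,G,D] q_used=2 → run B
t=15: queue=[E,A,F,G,D] q_used=0 → run E
t=16: queue=[E,A,F,G,D] q_used=1 → run E
t=17: queue=[E,A,F,G,D] q_used=2 → run E
t=18: queue=[E,A,F,G,D] q_used=3 → run E
t=19: queue=[A,F,G,D] q_used=0 → run A
t=20: queue=[A,F,G,D] q_used=1 → run A
t=21: queue=[A,F,G,D] q_used=2 → run A
t=22: queue=[A,F,G,D] q_used=3 → run A
t=23: queue=[F,G,D] q_used=0 → run F
t=24: queue=[F,G,D] q_used=1 → run F
t=25: queue=[F,G,D] q_used=2 → run F
t=26: queue=[F,G,D] q_used=3 → run F
t=27: queue=[G,D,F] q_used=0 → run G
t=28: queue=[G,D,F] q_used=1 → run G
t=29: queue=[G,D,F] q_used=2 → run G
t=30: queue=[G,D,F] q_used=3 → run G
t=31: queue=[D,F] q_used=0 → run D
t=32: queue=[D,F] q_used=1 → run D
t=33: queue=[D,F] q_used=2 → run D
t=34: queue=[F] q_used=0 → run F
t=35: (idle)
t=36: (idle)
t=37: (idle)
t=38: (idle)

running at tick 6 = G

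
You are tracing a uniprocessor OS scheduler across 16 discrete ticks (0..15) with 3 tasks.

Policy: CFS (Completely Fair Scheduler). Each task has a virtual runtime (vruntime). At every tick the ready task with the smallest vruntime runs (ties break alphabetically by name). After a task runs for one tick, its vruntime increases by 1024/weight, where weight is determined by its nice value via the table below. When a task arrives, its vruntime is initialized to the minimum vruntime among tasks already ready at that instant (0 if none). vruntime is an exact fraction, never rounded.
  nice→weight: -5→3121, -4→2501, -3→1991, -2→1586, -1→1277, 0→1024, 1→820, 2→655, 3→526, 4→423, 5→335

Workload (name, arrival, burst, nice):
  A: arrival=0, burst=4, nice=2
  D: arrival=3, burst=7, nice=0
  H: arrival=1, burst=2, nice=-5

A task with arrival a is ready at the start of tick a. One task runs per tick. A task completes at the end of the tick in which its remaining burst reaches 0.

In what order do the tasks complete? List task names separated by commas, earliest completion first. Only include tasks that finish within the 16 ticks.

t=0: vr[A=0] → run A
t=1: vr[A=1024/655 H=1024/655] → run A
t=2: vr[A=2048/655 H=1024/655] → run H
t=3: vr[A=2048/655 D=3866624/2044255 H=3866624/2044255] → run D
t=4: vr[A=2048/655 D=5910879/2044255 H=3866624/2044255] → run H
t=5: vr[A=2048/655 D=5910879/2044255] → run D
t=6: vr[A=2048/655 D=7955134/2044255] → run A
t=7: vr[A=3072/655 D=7955134/2044255] → run D
t=8: vr[A=3072/655 D=9999389/2044255] → run A
t=9: vr[D=9999389/2044255] → run D
t=10: vr[D=12043644/2044255] → run D
t=11: vr[D=14087899/2044255] → run D
t=12: vr[D=16132154/2044255] → run D
t=13: (idle)
t=14: (idle)
t=15: (idle)

completion order = H, A, D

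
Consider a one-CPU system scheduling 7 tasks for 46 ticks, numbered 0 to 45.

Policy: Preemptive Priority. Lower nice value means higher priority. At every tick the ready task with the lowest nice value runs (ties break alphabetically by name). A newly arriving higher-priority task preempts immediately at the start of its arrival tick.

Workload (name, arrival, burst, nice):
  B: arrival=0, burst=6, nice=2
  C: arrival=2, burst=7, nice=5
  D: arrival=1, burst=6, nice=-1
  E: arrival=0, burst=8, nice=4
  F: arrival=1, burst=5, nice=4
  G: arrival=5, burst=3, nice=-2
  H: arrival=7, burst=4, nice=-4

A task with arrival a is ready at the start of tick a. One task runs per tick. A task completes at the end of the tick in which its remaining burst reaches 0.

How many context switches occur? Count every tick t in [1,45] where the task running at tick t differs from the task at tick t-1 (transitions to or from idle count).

t=0: ready={B,E} → run B
t=1: ready={B,D,E,F} → run D
t=2: ready={B,C,D,E,F} → run D
t=3: ready={B,C,D,E,F} → run D
t=4: ready={B,C,D,E,F} → run D
t=5: ready={B,C,D,E,F,G} → run G
t=6: ready={B,C,D,E,F,G} → run G
t=7: ready={B,C,D,E,F,G,H} → run H
t=8: ready={B,C,D,E,F,G,H} → run H
t=9: ready={B,C,D,E,F,G,H} → run H
t=10: ready={B,C,D,E,F,G,H} → run H
t=11: ready={B,C,D,E,F,G} → run G
t=12: ready={B,C,D,E,F} → run D
t=13: ready={B,C,D,E,F} → run D
t=14: ready={B,C,E,F} → run B
t=15: ready={B,C,E,F} → run B
t=16: ready={B,C,E,F} → run B
t=17: ready={B,C,E,F} → run B
t=18: ready={B,C,E,F} → run B
t=19: ready={C,E,F} → run E
t=20: ready={C,E,F} → run E
t=21: ready={C,E,F} → run E
t=22: ready={C,E,F} → run E
t=23: ready={C,E,F} → run E
t=24: ready={C,E,F} → run E
t=25: ready={C,E,F} → run E
t=26: ready={C,E,F} → run E
t=27: ready={C,F} → run F
t=28: ready={C,F} → run F
t=29: ready={C,F} → run F
t=30: ready={C,F} → run F
t=31: ready={C,F} → run F
t=32: ready={C} → run C
t=33: ready={C} → run C
t=34: ready={C} → run C
t=35: ready={C} → run C
t=36: ready={C} → run C
t=37: ready={C} → run C
t=38: ready={C} → run C
t=39: (idle)
t=40: (idle)
t=41: (idle)
t=42: (idle)
t=43: (idle)
t=44: (idle)
t=45: (idle)

context switches = 10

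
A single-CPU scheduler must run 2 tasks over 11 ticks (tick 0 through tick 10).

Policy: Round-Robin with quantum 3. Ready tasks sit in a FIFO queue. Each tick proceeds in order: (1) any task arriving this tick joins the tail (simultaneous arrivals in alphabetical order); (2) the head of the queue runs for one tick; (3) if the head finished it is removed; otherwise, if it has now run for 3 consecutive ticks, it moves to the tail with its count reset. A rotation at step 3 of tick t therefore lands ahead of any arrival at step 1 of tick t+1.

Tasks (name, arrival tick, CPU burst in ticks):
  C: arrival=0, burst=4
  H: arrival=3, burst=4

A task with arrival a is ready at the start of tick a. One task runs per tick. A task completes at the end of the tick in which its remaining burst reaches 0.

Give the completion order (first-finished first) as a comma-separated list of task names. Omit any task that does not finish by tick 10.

completion order = C, H

t=0: queue=[C] q_used=0 → run C
t=1: queue=[C] q_used=1 → run C
t=2: queue=[C] q_used=2 → run C
t=3: queue=[C,H] q_used=0 → run C
t=4: queue=[H] q_used=0 → run H
t=5: queue=[H] q_used=1 → run H
t=6: queue=[H] q_used=2 → run H
t=7: queue=[H] q_used=0 → run H
t=8: (idle)
t=9: (idle)
t=10: (idle)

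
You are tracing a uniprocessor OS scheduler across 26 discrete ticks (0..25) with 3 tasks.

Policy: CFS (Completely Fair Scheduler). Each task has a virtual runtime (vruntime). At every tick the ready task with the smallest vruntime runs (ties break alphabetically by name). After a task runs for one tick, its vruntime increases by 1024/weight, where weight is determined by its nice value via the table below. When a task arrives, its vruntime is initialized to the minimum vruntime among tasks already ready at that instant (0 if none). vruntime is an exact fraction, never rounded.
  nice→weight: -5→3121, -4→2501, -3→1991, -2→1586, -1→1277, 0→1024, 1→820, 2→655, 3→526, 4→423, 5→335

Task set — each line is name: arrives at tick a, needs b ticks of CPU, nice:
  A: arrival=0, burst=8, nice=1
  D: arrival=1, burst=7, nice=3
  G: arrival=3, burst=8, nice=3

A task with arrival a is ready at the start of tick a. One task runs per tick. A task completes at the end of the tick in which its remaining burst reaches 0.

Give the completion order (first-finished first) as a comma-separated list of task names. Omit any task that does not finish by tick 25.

completion order = A, D, G

t=0: vr[A=0] → run A
t=1: vr[A=256/205 D=256/205] → run A
t=2: vr[A=512/205 D=256/205] → run D
t=3: vr[A=512/205 D=172288/53915 G=512/205] → run A
t=4: vr[A=768/205 D=172288/53915 G=512/205] → run G
t=5: vr[A=768/205 D=172288/53915 G=239616/53915] → run D
t=6: vr[A=768/205 D=277248/53915 G=239616/53915] → run A
t=7: vr[A=1024/205 D=277248/53915 G=239616/53915] → run G
t=8: vr[A=1024/205 D=277248/53915 G=344576/53915] → run A
t=9: vr[A=256/41 D=277248/53915 G=344576/53915] → run D
t=10: vr[A=256/41 D=382208/53915 G=344576/53915] → run A
t=11: vr[A=1536/205 D=382208/53915 G=344576/53915] → run G
t=12: vr[A=1536/205 D=382208/53915 G=449536/53915] → run D
t=13: vr[A=1536/205 D=487168/53915 G=449536/53915] → run A
t=14: vr[A=1792/205 D=487168/53915 G=449536/53915] → run G
t=15: vr[A=1792/205 D=487168/53915 G=554496/53915] → run A
t=16: vr[D=487168/53915 G=554496/53915] → run D
t=17: vr[D=592128/53915 G=554496/53915] → run G
t=18: vr[D=592128/53915 G=659456/53915] → run D
t=19: vr[D=697088/53915 G=659456/53915] → run G
t=20: vr[D=697088/53915 G=764416/53915] → run D
t=21: vr[G=764416/53915] → run G
t=22: vr[G=869376/53915] → run G
t=23: (idle)
t=24: (idle)
t=25: (idle)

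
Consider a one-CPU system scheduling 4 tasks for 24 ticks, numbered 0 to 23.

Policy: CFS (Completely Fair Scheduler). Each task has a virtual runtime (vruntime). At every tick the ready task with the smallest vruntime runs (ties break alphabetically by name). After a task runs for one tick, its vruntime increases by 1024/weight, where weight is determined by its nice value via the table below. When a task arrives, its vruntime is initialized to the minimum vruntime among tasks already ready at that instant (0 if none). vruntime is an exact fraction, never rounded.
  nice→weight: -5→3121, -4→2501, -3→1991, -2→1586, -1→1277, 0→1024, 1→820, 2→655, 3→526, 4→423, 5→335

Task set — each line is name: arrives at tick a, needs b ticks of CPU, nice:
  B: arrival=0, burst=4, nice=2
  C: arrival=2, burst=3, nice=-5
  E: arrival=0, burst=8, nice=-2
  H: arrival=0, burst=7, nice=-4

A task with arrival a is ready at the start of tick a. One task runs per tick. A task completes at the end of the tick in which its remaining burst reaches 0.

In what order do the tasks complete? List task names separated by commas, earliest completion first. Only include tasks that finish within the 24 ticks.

completion order = C, H, E, B

t=0: vr[B=0 E=0 H=0] → run B
t=1: vr[B=1024/655 E=0 H=0] → run E
t=2: vr[B=1024/655 C=0 E=512/793 H=0] → run C
t=3: vr[B=1024/655 C=1024/3121 E=512/793 H=0] → run H
t=4: vr[B=1024/655 C=1024/3121 E=512/793 H=1024/2501] → run C
t=5: vr[B=1024/655 C=2048/3121 E=512/793 H=1024/2501] → run H
t=6: vr[B=1024/655 C=2048/3121 E=512/793 H=2048/2501] → run E
t=7: vr[B=1024/655 C=2048/3121 E=1024/793 H=2048/2501] → run C
t=8: vr[B=1024/655 E=1024/793 H=2048/2501] → run H
t=9: vr[B=1024/655 E=1024/793 H=3072/2501] → run H
t=10: vr[B=1024/655 E=1024/793 H=4096/2501] → run E
t=11: vr[B=1024/655 E=1536/793 H=4096/2501] → run B
t=12: vr[B=2048/655 E=1536/793 H=4096/2501] → run H
t=13: vr[B=2048/655 E=1536/793 H=5120/2501] → run E
t=14: vr[B=2048/655 E=2048/793 H=5120/2501] → run H
t=15: vr[B=2048/655 E=2048/793 H=6144/2501] → run H
t=16: vr[B=2048/655 E=2048/793] → run E
t=17: vr[B=2048/655 E=2560/793] → run B
t=18: vr[B=3072/655 E=2560/793] → run E
t=19: vr[B=3072/655 E=3072/793] → run E
t=20: vr[B=3072/655 E=3584/793] → run E
t=21: vr[B=3072/655] → run B
t=22: (idle)
t=23: (idle)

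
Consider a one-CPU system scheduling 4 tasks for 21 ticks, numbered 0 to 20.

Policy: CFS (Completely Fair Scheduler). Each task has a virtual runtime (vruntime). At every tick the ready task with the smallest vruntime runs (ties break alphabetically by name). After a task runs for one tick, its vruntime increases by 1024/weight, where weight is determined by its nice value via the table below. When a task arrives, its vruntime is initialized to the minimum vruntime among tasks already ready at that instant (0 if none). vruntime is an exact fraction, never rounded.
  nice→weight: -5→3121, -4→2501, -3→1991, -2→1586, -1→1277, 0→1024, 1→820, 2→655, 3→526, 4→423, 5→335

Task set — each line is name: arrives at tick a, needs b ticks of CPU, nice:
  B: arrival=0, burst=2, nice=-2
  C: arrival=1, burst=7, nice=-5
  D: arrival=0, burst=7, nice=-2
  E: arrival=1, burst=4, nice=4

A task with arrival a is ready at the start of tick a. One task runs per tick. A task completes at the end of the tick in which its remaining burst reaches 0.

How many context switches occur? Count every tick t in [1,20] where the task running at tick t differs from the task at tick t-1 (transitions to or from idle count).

t=0: vr[B=0 D=0] → run B
t=1: vr[B=512/793 C=0 D=0 E=0] → run C
t=2: vr[B=512/793 C=1024/3121 D=0 E=0] → run D
t=3: vr[B=512/793 C=1024/3121 D=512/793 E=0] → run E
t=4: vr[B=512/793 C=1024/3121 D=512/793 E=1024/423] → run C
t=5: vr[B=512/793 C=2048/3121 D=512/793 E=1024/423] → run B
t=6: vr[C=2048/3121 D=512/793 E=1024/423] → run D
t=7: vr[C=2048/3121 D=1024/793 E=1024/423] → run C
t=8: vr[C=3072/3121 D=1024/793 E=1024/423] → run C
t=9: vr[C=4096/3121 D=1024/793 E=1024/423] → run D
t=10: vr[C=4096/3121 D=1536/793 E=1024/423] → run C
t=11: vr[C=5120/3121 D=1536/793 E=1024/423] → run C
t=12: vr[C=6144/3121 D=1536/793 E=1024/423] → run D
t=13: vr[C=6144/3121 D=2048/793 E=1024/423] → run C
t=14: vr[D=2048/793 E=1024/423] → run E
t=15: vr[D=2048/793 E=2048/423] → run D
t=16: vr[D=2560/793 E=2048/423] → run D
t=17: vr[D=3072/793 E=2048/423] → run D
t=18: vr[E=2048/423] → run E
t=19: vr[E=1024/141] → run E
t=20: (idle)

context switches = 15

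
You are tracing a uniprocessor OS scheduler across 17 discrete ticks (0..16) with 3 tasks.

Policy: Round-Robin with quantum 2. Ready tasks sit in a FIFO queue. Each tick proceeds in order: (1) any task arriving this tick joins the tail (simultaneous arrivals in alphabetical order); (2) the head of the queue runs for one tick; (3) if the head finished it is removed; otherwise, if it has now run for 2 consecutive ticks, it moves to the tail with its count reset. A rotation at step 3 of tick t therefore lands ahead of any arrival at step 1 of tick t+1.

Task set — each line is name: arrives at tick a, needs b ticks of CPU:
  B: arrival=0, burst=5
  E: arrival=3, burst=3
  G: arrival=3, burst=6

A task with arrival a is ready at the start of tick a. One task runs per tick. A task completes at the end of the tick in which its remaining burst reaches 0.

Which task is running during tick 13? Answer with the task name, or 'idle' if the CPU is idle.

running at tick 13 = G

t=0: queue=[B] q_used=0 → run B
t=1: queue=[B] q_used=1 → run B
t=2: queue=[B] q_used=0 → run B
t=3: queue=[B,E,G] q_used=1 → run B
t=4: queue=[E,G,B] q_used=0 → run E
t=5: queue=[E,G,B] q_used=1 → run E
t=6: queue=[G,B,E] q_used=0 → run G
t=7: queue=[G,B,E] q_used=1 → run G
t=8: queue=[B,E,G] q_used=0 → run B
t=9: queue=[E,G] q_used=0 → run E
t=10: queue=[G] q_used=0 → run G
t=11: queue=[G] q_used=1 → run G
t=12: queue=[G] q_used=0 → run G
t=13: queue=[G] q_used=1 → run G
t=14: (idle)
t=15: (idle)
t=16: (idle)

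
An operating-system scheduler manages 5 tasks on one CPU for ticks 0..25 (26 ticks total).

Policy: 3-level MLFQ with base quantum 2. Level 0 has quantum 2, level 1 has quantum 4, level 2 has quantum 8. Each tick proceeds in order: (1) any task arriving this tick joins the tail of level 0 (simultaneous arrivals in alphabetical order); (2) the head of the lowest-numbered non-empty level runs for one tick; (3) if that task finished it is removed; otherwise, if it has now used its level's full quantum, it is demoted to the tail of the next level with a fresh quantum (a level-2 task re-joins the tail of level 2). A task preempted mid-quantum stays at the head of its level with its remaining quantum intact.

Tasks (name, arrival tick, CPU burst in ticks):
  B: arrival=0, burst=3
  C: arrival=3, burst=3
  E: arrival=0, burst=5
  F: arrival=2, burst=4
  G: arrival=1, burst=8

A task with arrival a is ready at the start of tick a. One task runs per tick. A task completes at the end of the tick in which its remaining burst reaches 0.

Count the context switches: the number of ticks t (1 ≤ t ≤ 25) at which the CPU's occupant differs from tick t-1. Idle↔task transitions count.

context switches = 11

t=0: L0/L1/L2 = BE/-/- → run B
t=1: L0/L1/L2 = BEG/-/- → run B
t=2: L0/L1/L2 = EGF/B/- → run E
t=3: L0/L1/L2 = EGFC/B/- → run E
t=4: L0/L1/L2 = GFC/BE/- → run G
t=5: L0/L1/L2 = GFC/BE/- → run G
t=6: L0/L1/L2 = FC/BEG/- → run F
t=7: L0/L1/L2 = FC/BEG/- → run F
t=8: L0/L1/L2 = C/BEGF/- → run C
t=9: L0/L1/L2 = C/BEGF/- → run C
t=10: L0/L1/L2 = -/BEGFC/- → run B
t=11: L0/L1/L2 = -/EGFC/- → run E
t=12: L0/L1/L2 = -/EGFC/- → run E
t=13: L0/L1/L2 = -/EGFC/- → run E
t=14: L0/L1/L2 = -/GFC/- → run G
t=15: L0/L1/L2 = -/GFC/- → run G
t=16: L0/L1/L2 = -/GFC/- → run G
t=17: L0/L1/L2 = -/GFC/- → run G
t=18: L0/L1/L2 = -/FC/G → run F
t=19: L0/L1/L2 = -/FC/G → run F
t=20: L0/L1/L2 = -/C/G → run C
t=21: L0/L1/L2 = -/-/G → run G
t=22: L0/L1/L2 = -/-/G → run G
t=23: (idle)
t=24: (idle)
t=25: (idle)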